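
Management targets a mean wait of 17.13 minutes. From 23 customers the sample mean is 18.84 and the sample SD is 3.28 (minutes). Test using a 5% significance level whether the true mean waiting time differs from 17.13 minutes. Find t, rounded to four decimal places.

2.5003

H0: μ = 17.13; H1: μ ≠ 17.13 (one-sample t-test, two-sided).
t = (x̄ − μ₀)/(s/√n) = (18.84 − 17.13)/(3.28/√23) = 2.5003
df = n − 1 = 22
Two-sided p-value ≈ 0.020
Since p ≈ 0.020 < α = 0.05, reject H0; the data support H1.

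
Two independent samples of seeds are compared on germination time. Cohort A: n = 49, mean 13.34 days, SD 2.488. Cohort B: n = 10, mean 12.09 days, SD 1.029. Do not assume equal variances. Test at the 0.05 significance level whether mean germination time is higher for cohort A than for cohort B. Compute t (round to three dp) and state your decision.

t = 2.594; reject H0

Let group 1 = cohort A, group 2 = cohort B. H0: μ_1 = μ_2; H1: μ_1 > μ_2 (Welch's two-sample t-test, right-tailed).
t = (x̄_1 − x̄_2)/√(s_1²/n_1 + s_2²/n_2) = (13.34 − 12.09)/√(2.488²/49 + 1.029²/10) = 2.594
Welch–Satterthwaite df ≈ 34.17
p-value = P(T ≥ 2.594) ≈ 0.0069
Since p ≈ 0.0069 < α = 0.05, reject H0; the evidence is statistically significant.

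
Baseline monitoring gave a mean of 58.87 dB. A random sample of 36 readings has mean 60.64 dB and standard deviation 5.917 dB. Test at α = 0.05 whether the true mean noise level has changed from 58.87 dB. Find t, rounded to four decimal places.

1.7948

H0: μ = 58.87; H1: μ ≠ 58.87 (one-sample t-test, two-sided).
t = (x̄ − μ₀)/(s/√n) = (60.64 − 58.87)/(5.917/√36) = 1.7948
df = n − 1 = 35
Two-sided p-value ≈ 0.081
Since p ≈ 0.081 > α = 0.05, fail to reject H0; the data do not provide sufficient evidence against H0.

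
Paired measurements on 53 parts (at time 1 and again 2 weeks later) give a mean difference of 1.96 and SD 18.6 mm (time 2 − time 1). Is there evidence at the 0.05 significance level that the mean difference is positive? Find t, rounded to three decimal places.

H0: μ_d = 0; H1: μ_d > 0 (paired t-test on the differences, right-tailed).
t = d̄/(s_d/√n) = 1.96/(18.6/√53) = 0.767
df = n − 1 = 52
p-value = P(T ≥ 0.767) ≈ 0.223
Since p ≈ 0.223 > α = 0.05, fail to reject H0; the evidence is not statistically significant.

0.767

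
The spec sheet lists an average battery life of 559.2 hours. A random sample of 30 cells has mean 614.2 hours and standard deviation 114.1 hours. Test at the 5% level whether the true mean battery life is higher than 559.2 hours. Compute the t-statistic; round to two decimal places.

H0: μ = 559.2; H1: μ > 559.2 (one-sample t-test, right-tailed).
t = (x̄ − μ₀)/(s/√n) = (614.2 − 559.2)/(114.1/√30) = 2.64
df = n − 1 = 29
p-value = P(T ≥ 2.64) ≈ 0.0066
Since p ≈ 0.0066 < α = 0.05, reject H0; the data support H1.

2.64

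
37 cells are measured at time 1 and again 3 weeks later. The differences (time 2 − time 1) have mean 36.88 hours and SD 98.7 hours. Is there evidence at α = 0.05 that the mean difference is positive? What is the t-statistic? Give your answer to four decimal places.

H0: μ_d = 0; H1: μ_d > 0 (paired t-test on the differences, right-tailed).
t = d̄/(s_d/√n) = 36.88/(98.7/√37) = 2.2729
df = n − 1 = 36
p-value = P(T ≥ 2.2729) ≈ 0.0146
Since p ≈ 0.0146 < α = 0.05, reject H0; the evidence is statistically significant.

2.2729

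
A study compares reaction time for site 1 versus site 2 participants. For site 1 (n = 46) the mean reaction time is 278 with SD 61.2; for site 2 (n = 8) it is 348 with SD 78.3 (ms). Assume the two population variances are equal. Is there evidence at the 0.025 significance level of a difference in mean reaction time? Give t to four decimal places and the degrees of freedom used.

t = -2.8656, df = 52

Let group 1 = site 1, group 2 = site 2. H0: μ_1 = μ_2; H1: μ_1 ≠ μ_2 (two-sample pooled-variance t-test, two-sided).
s_p² = [(46−1)·61.2² + (8−1)·78.3²]/(46+8−2) = 4066.56
t = (278 − 348)/√[4066.56·(1/46 + 1/8)] = -2.8656
df = n₁ + n₂ − 2 = 52
Two-sided p-value ≈ 0.0060
Since p ≈ 0.0060 < α = 0.025, reject H0; the evidence is statistically significant.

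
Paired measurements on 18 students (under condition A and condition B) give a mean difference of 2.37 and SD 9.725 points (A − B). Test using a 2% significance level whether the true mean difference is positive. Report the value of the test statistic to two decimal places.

1.03

H0: μ_d = 0; H1: μ_d > 0 (paired t-test on the differences, right-tailed).
t = d̄/(s_d/√n) = 2.37/(9.725/√18) = 1.03
df = n − 1 = 17
p-value = P(T ≥ 1.03) ≈ 0.158
Since p ≈ 0.158 > α = 0.02, fail to reject H0; the evidence is not statistically significant.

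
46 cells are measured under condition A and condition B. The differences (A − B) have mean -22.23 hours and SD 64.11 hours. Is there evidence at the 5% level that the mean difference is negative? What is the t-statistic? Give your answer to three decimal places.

H0: μ_d = 0; H1: μ_d < 0 (paired t-test on the differences, left-tailed).
t = d̄/(s_d/√n) = -22.23/(64.11/√46) = -2.352
df = n − 1 = 45
p-value = P(T ≤ -2.352) ≈ 0.0116
Since p ≈ 0.0116 < α = 0.05, reject H0; the data support H1.

-2.352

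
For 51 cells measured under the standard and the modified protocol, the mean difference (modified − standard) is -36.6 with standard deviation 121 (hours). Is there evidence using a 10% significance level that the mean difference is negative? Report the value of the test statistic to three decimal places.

-2.160

H0: μ_d = 0; H1: μ_d < 0 (paired t-test on the differences, left-tailed).
t = d̄/(s_d/√n) = -36.6/(121/√51) = -2.160
df = n − 1 = 50
p-value = P(T ≤ -2.160) ≈ 0.018
Since p ≈ 0.018 < α = 0.1, reject H0; the data support H1.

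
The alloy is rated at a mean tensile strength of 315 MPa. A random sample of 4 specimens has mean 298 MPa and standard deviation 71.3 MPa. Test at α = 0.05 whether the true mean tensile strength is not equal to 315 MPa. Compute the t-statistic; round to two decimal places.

-0.48

H0: μ = 315; H1: μ ≠ 315 (one-sample t-test, two-sided).
t = (x̄ − μ₀)/(s/√n) = (298 − 315)/(71.3/√4) = -0.48
df = n − 1 = 3
Two-sided p-value ≈ 0.666
Since p ≈ 0.666 > α = 0.05, fail to reject H0; the evidence is not statistically significant.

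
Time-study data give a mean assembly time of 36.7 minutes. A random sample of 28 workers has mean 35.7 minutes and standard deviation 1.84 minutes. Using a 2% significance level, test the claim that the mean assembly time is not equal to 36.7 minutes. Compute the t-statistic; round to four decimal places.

-2.8758

H0: μ = 36.7; H1: μ ≠ 36.7 (one-sample t-test, two-sided).
t = (x̄ − μ₀)/(s/√n) = (35.7 − 36.7)/(1.84/√28) = -2.8758
df = n − 1 = 27
Two-sided p-value ≈ 0.0078
Since p ≈ 0.0078 < α = 0.02, reject H0; the evidence is statistically significant.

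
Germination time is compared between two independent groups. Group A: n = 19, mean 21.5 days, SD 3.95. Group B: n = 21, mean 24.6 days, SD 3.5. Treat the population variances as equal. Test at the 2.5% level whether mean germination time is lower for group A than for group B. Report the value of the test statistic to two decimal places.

-2.63

Let group 1 = group A, group 2 = group B. H0: μ_1 = μ_2; H1: μ_1 < μ_2 (two-sample pooled-variance t-test, left-tailed).
s_p² = [(19−1)·3.95² + (21−1)·3.5²]/(19+21−2) = 13.838
t = (21.5 − 24.6)/√[13.838·(1/19 + 1/21)] = -2.63
df = n₁ + n₂ − 2 = 38
p-value = P(T ≤ -2.63) ≈ 0.0061
Since p ≈ 0.0061 < α = 0.025, reject H0; the data support H1.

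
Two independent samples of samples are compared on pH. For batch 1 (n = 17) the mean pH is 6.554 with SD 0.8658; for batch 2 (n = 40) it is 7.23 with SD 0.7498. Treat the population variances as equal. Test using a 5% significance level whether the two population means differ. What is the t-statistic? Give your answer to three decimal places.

-2.973

Let group 1 = batch 1, group 2 = batch 2. H0: μ_1 = μ_2; H1: μ_1 ≠ μ_2 (two-sample pooled-variance t-test, two-sided).
s_p² = [(17−1)·0.8658² + (40−1)·0.7498²]/(17+40−2) = 0.616719
t = (6.554 − 7.23)/√[0.616719·(1/17 + 1/40)] = -2.973
df = n₁ + n₂ − 2 = 55
Two-sided p-value ≈ 0.004
Since p ≈ 0.004 < α = 0.05, reject H0; the evidence is statistically significant.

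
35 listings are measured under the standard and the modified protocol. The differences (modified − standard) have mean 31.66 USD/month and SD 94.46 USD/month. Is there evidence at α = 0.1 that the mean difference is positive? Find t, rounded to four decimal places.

1.9829

H0: μ_d = 0; H1: μ_d > 0 (paired t-test on the differences, right-tailed).
t = d̄/(s_d/√n) = 31.66/(94.46/√35) = 1.9829
df = n − 1 = 34
p-value = P(T ≥ 1.9829) ≈ 0.0278
Since p ≈ 0.0278 < α = 0.1, reject H0; the data support H1.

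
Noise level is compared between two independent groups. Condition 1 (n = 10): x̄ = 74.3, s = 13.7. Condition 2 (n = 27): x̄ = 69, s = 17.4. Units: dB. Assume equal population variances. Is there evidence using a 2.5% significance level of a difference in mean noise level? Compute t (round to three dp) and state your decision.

t = 0.866; fail to reject H0

Let group 1 = condition 1, group 2 = condition 2. H0: μ_1 = μ_2; H1: μ_1 ≠ μ_2 (two-sample pooled-variance t-test, two-sided).
s_p² = [(10−1)·13.7² + (27−1)·17.4²]/(10+27−2) = 273.171
t = (74.3 − 69)/√[273.171·(1/10 + 1/27)] = 0.866
df = n₁ + n₂ − 2 = 35
Two-sided p-value ≈ 0.3923
Since p ≈ 0.3923 > α = 0.025, fail to reject H0; the data do not provide sufficient evidence against H0.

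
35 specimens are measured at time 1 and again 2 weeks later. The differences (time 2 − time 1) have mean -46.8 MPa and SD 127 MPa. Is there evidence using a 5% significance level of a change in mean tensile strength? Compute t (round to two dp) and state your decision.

H0: μ_d = 0; H1: μ_d ≠ 0 (paired t-test on the differences, two-sided).
t = d̄/(s_d/√n) = -46.8/(127/√35) = -2.18
df = n − 1 = 34
Two-sided p-value ≈ 0.0363
Since p ≈ 0.0363 < α = 0.05, reject H0; the evidence is statistically significant.

t = -2.18; reject H0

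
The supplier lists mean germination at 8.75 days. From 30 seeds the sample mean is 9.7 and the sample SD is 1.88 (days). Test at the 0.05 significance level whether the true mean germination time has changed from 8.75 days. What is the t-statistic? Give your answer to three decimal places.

2.768

H0: μ = 8.75; H1: μ ≠ 8.75 (one-sample t-test, two-sided).
t = (x̄ − μ₀)/(s/√n) = (9.7 − 8.75)/(1.88/√30) = 2.768
df = n − 1 = 29
Two-sided p-value ≈ 0.010
Since p ≈ 0.010 < α = 0.05, reject H0; the evidence is statistically significant.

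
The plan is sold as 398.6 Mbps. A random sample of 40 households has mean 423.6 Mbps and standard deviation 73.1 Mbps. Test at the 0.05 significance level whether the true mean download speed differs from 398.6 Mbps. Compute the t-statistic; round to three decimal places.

2.163

H0: μ = 398.6; H1: μ ≠ 398.6 (one-sample t-test, two-sided).
t = (x̄ − μ₀)/(s/√n) = (423.6 − 398.6)/(73.1/√40) = 2.163
df = n − 1 = 39
Two-sided p-value ≈ 0.037
Since p ≈ 0.037 < α = 0.05, reject H0; the evidence is statistically significant.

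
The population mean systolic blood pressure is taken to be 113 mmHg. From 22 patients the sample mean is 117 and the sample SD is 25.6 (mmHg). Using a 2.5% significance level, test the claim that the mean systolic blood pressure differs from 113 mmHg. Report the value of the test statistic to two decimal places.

0.73

H0: μ = 113; H1: μ ≠ 113 (one-sample t-test, two-sided).
t = (x̄ − μ₀)/(s/√n) = (117 − 113)/(25.6/√22) = 0.73
df = n − 1 = 21
Two-sided p-value ≈ 0.472
Since p ≈ 0.472 > α = 0.025, fail to reject H0; the data do not provide sufficient evidence against H0.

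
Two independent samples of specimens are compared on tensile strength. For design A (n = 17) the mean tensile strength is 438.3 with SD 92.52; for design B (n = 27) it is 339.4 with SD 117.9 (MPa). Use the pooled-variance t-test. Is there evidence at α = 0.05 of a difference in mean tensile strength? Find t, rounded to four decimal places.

2.9324

Let group 1 = design A, group 2 = design B. H0: μ_1 = μ_2; H1: μ_1 ≠ μ_2 (two-sample pooled-variance t-test, two-sided).
s_p² = [(17−1)·92.52² + (27−1)·117.9²]/(17+27−2) = 11865.9
t = (438.3 − 339.4)/√[11865.9·(1/17 + 1/27)] = 2.9324
df = n₁ + n₂ − 2 = 42
Two-sided p-value ≈ 0.0054
Since p ≈ 0.0054 < α = 0.05, reject H0; the evidence is statistically significant.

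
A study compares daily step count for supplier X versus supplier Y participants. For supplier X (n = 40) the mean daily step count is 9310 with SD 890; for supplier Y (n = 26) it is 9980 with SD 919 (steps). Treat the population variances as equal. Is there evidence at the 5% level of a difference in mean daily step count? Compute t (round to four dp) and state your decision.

t = -2.9504; reject H0

Let group 1 = supplier X, group 2 = supplier Y. H0: μ_1 = μ_2; H1: μ_1 ≠ μ_2 (two-sample pooled-variance t-test, two-sided).
s_p² = [(40−1)·890² + (26−1)·919²]/(40+26−2) = 812593
t = (9310 − 9980)/√[812593·(1/40 + 1/26)] = -2.9504
df = n₁ + n₂ − 2 = 64
Two-sided p-value ≈ 0.0044
Since p ≈ 0.0044 < α = 0.05, reject H0; the data support H1.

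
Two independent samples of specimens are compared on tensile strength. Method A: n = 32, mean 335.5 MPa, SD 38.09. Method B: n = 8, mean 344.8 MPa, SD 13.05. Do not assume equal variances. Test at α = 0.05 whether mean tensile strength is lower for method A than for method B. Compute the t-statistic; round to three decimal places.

Let group 1 = method A, group 2 = method B. H0: μ_1 = μ_2; H1: μ_1 < μ_2 (Welch's two-sample t-test, left-tailed).
t = (x̄_1 − x̄_2)/√(s_1²/n_1 + s_2²/n_2) = (335.5 − 344.8)/√(38.09²/32 + 13.05²/8) = -1.139
Welch–Satterthwaite df ≈ 33.87
p-value = P(T ≤ -1.139) ≈ 0.131
Since p ≈ 0.131 > α = 0.05, fail to reject H0; the data do not provide sufficient evidence against H0.

-1.139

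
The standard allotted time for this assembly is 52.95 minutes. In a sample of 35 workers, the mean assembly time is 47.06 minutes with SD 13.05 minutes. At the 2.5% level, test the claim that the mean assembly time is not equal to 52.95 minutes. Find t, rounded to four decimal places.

-2.6702

H0: μ = 52.95; H1: μ ≠ 52.95 (one-sample t-test, two-sided).
t = (x̄ − μ₀)/(s/√n) = (47.06 − 52.95)/(13.05/√35) = -2.6702
df = n − 1 = 34
Two-sided p-value ≈ 0.012
Since p ≈ 0.012 < α = 0.025, reject H0; the evidence is statistically significant.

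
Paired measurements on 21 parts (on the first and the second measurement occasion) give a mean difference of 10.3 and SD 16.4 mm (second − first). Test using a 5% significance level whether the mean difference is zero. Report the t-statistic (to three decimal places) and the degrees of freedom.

t = 2.878, df = 20

H0: μ_d = 0; H1: μ_d ≠ 0 (paired t-test on the differences, two-sided).
t = d̄/(s_d/√n) = 10.3/(16.4/√21) = 2.878
df = n − 1 = 20
Two-sided p-value ≈ 0.009
Since p ≈ 0.009 < α = 0.05, reject H0; the data support H1.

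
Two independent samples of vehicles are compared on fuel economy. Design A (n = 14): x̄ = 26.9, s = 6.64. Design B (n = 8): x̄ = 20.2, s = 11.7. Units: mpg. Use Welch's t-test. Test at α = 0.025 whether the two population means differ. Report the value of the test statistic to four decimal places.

1.4885

Let group 1 = design A, group 2 = design B. H0: μ_1 = μ_2; H1: μ_1 ≠ μ_2 (Welch's two-sample t-test, two-sided).
t = (x̄_1 − x̄_2)/√(s_1²/n_1 + s_2²/n_2) = (26.9 − 20.2)/√(6.64²/14 + 11.7²/8) = 1.4885
Welch–Satterthwaite df ≈ 9.64
Two-sided p-value ≈ 0.1686
Since p ≈ 0.1686 > α = 0.025, fail to reject H0; the evidence is not statistically significant.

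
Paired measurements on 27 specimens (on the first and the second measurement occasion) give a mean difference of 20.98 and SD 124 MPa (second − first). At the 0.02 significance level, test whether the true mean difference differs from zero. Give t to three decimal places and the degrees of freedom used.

H0: μ_d = 0; H1: μ_d ≠ 0 (paired t-test on the differences, two-sided).
t = d̄/(s_d/√n) = 20.98/(124/√27) = 0.879
df = n − 1 = 26
Two-sided p-value ≈ 0.387
Since p ≈ 0.387 > α = 0.02, fail to reject H0; the data do not provide sufficient evidence against H0.

t = 0.879, df = 26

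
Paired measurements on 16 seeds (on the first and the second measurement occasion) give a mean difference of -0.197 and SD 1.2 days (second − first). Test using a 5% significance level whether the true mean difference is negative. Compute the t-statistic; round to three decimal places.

H0: μ_d = 0; H1: μ_d < 0 (paired t-test on the differences, left-tailed).
t = d̄/(s_d/√n) = -0.197/(1.2/√16) = -0.657
df = n − 1 = 15
p-value = P(T ≤ -0.657) ≈ 0.261
Since p ≈ 0.261 > α = 0.05, fail to reject H0; the evidence is not statistically significant.

-0.657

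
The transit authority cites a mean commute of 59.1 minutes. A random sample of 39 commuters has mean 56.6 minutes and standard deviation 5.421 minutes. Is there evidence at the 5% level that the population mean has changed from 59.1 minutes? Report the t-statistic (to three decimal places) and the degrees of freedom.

t = -2.880, df = 38

H0: μ = 59.1; H1: μ ≠ 59.1 (one-sample t-test, two-sided).
t = (x̄ − μ₀)/(s/√n) = (56.6 − 59.1)/(5.421/√39) = -2.880
df = n − 1 = 38
Two-sided p-value ≈ 0.007
Since p ≈ 0.007 < α = 0.05, reject H0; the data support H1.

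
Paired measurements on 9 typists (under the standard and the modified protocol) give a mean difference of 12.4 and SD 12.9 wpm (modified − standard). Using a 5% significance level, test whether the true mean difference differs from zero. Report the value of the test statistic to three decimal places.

2.884

H0: μ_d = 0; H1: μ_d ≠ 0 (paired t-test on the differences, two-sided).
t = d̄/(s_d/√n) = 12.4/(12.9/√9) = 2.884
df = n − 1 = 8
Two-sided p-value ≈ 0.0204
Since p ≈ 0.0204 < α = 0.05, reject H0; the data support H1.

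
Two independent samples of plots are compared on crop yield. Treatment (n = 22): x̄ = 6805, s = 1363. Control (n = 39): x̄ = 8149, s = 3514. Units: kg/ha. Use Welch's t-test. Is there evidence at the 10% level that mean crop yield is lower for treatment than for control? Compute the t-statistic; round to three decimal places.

-2.122

Let group 1 = treatment, group 2 = control. H0: μ_1 = μ_2; H1: μ_1 < μ_2 (Welch's two-sample t-test, left-tailed).
t = (x̄_1 − x̄_2)/√(s_1²/n_1 + s_2²/n_2) = (6805 − 8149)/√(1363²/22 + 3514²/39) = -2.122
Welch–Satterthwaite df ≈ 54.02
p-value = P(T ≤ -2.122) ≈ 0.019
Since p ≈ 0.019 < α = 0.1, reject H0; the data support H1.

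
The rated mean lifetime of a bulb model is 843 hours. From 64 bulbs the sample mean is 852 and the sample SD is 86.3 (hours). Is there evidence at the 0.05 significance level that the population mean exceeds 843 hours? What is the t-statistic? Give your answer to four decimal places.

H0: μ = 843; H1: μ > 843 (one-sample t-test, right-tailed).
t = (x̄ − μ₀)/(s/√n) = (852 − 843)/(86.3/√64) = 0.8343
df = n − 1 = 63
p-value = P(T ≥ 0.8343) ≈ 0.204
Since p ≈ 0.204 > α = 0.05, fail to reject H0; the data do not provide sufficient evidence against H0.

0.8343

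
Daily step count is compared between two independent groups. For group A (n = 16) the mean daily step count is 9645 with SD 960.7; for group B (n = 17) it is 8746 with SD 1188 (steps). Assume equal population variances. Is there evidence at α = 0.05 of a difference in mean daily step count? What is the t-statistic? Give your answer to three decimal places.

2.381

Let group 1 = group A, group 2 = group B. H0: μ_1 = μ_2; H1: μ_1 ≠ μ_2 (two-sample pooled-variance t-test, two-sided).
s_p² = [(16−1)·960.7² + (17−1)·1188²]/(16+17−2) = 1175020
t = (9645 − 8746)/√[1175020·(1/16 + 1/17)] = 2.381
df = n₁ + n₂ − 2 = 31
Two-sided p-value ≈ 0.024
Since p ≈ 0.024 < α = 0.05, reject H0; the data support H1.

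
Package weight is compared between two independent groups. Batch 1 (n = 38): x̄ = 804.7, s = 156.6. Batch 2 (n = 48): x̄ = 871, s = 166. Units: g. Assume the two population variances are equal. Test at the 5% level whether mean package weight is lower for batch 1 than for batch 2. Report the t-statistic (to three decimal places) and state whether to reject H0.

t = -1.886; reject H0

Let group 1 = batch 1, group 2 = batch 2. H0: μ_1 = μ_2; H1: μ_1 < μ_2 (two-sample pooled-variance t-test, left-tailed).
s_p² = [(38−1)·156.6² + (48−1)·166²]/(38+48−2) = 26220.3
t = (804.7 − 871)/√[26220.3·(1/38 + 1/48)] = -1.886
df = n₁ + n₂ − 2 = 84
p-value = P(T ≤ -1.886) ≈ 0.0314
Since p ≈ 0.0314 < α = 0.05, reject H0; the data support H1.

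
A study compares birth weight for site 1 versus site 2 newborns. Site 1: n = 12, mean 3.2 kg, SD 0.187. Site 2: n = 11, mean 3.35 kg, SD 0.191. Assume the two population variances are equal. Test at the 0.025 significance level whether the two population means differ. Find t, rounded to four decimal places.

Let group 1 = site 1, group 2 = site 2. H0: μ_1 = μ_2; H1: μ_1 ≠ μ_2 (two-sample pooled-variance t-test, two-sided).
s_p² = [(12−1)·0.187² + (11−1)·0.191²]/(12+11−2) = 0.035689
t = (3.2 − 3.35)/√[0.035689·(1/12 + 1/11)] = -1.9022
df = n₁ + n₂ − 2 = 21
Two-sided p-value ≈ 0.071
Since p ≈ 0.071 > α = 0.025, fail to reject H0; the evidence is not statistically significant.

-1.9022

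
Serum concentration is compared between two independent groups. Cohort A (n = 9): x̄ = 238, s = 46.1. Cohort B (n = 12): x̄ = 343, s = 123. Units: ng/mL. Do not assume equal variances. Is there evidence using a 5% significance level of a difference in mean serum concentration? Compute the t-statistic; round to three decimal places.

Let group 1 = cohort A, group 2 = cohort B. H0: μ_1 = μ_2; H1: μ_1 ≠ μ_2 (Welch's two-sample t-test, two-sided).
t = (x̄_1 − x̄_2)/√(s_1²/n_1 + s_2²/n_2) = (238 − 343)/√(46.1²/9 + 123²/12) = -2.714
Welch–Satterthwaite df ≈ 14.79
Two-sided p-value ≈ 0.0162
Since p ≈ 0.0162 < α = 0.05, reject H0; the evidence is statistically significant.

-2.714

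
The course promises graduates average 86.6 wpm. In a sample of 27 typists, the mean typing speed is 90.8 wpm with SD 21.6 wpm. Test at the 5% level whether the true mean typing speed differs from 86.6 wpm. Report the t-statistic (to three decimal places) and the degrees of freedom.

H0: μ = 86.6; H1: μ ≠ 86.6 (one-sample t-test, two-sided).
t = (x̄ − μ₀)/(s/√n) = (90.8 − 86.6)/(21.6/√27) = 1.010
df = n − 1 = 26
Two-sided p-value ≈ 0.3216
Since p ≈ 0.3216 > α = 0.05, fail to reject H0; the data do not provide sufficient evidence against H0.

t = 1.010, df = 26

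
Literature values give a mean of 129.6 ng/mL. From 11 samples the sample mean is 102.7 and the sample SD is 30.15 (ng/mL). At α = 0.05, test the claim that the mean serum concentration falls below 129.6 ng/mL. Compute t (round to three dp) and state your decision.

H0: μ = 129.6; H1: μ < 129.6 (one-sample t-test, left-tailed).
t = (x̄ − μ₀)/(s/√n) = (102.7 − 129.6)/(30.15/√11) = -2.959
df = n − 1 = 10
p-value = P(T ≤ -2.959) ≈ 0.007
Since p ≈ 0.007 < α = 0.05, reject H0; the evidence is statistically significant.

t = -2.959; reject H0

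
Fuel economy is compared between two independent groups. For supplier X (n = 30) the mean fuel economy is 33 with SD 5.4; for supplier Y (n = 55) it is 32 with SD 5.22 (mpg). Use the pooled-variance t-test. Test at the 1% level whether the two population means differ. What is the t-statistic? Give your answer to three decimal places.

0.834

Let group 1 = supplier X, group 2 = supplier Y. H0: μ_1 = μ_2; H1: μ_1 ≠ μ_2 (two-sample pooled-variance t-test, two-sided).
s_p² = [(30−1)·5.4² + (55−1)·5.22²]/(30+55−2) = 27.9163
t = (33 − 32)/√[27.9163·(1/30 + 1/55)] = 0.834
df = n₁ + n₂ − 2 = 83
Two-sided p-value ≈ 0.407
Since p ≈ 0.407 > α = 0.01, fail to reject H0; the evidence is not statistically significant.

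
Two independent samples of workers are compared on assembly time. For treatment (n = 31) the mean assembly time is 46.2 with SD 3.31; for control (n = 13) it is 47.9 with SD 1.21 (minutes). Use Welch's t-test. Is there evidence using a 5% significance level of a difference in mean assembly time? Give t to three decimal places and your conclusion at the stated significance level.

Let group 1 = treatment, group 2 = control. H0: μ_1 = μ_2; H1: μ_1 ≠ μ_2 (Welch's two-sample t-test, two-sided).
t = (x̄_1 − x̄_2)/√(s_1²/n_1 + s_2²/n_2) = (46.2 − 47.9)/√(3.31²/31 + 1.21²/13) = -2.490
Welch–Satterthwaite df ≈ 41.60
Two-sided p-value ≈ 0.017
Since p ≈ 0.017 < α = 0.05, reject H0; the data support H1.

t = -2.490; reject H0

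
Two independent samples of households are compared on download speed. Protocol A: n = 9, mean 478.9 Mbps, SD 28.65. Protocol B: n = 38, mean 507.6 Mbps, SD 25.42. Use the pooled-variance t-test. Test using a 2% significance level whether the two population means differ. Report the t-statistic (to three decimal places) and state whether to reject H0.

t = -2.975; reject H0

Let group 1 = protocol A, group 2 = protocol B. H0: μ_1 = μ_2; H1: μ_1 ≠ μ_2 (two-sample pooled-variance t-test, two-sided).
s_p² = [(9−1)·28.65² + (38−1)·25.42²]/(9+38−2) = 677.225
t = (478.9 − 507.6)/√[677.225·(1/9 + 1/38)] = -2.975
df = n₁ + n₂ − 2 = 45
Two-sided p-value ≈ 0.005
Since p ≈ 0.005 < α = 0.02, reject H0; the data support H1.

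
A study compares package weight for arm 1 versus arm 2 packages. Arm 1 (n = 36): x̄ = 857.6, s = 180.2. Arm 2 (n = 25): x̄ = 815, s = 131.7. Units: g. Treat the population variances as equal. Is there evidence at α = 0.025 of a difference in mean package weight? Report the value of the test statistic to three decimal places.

Let group 1 = arm 1, group 2 = arm 2. H0: μ_1 = μ_2; H1: μ_1 ≠ μ_2 (two-sample pooled-variance t-test, two-sided).
s_p² = [(36−1)·180.2² + (25−1)·131.7²]/(36+25−2) = 26318.6
t = (857.6 − 815)/√[26318.6·(1/36 + 1/25)] = 1.009
df = n₁ + n₂ − 2 = 59
Two-sided p-value ≈ 0.3173
Since p ≈ 0.3173 > α = 0.025, fail to reject H0; the data do not provide sufficient evidence against H0.

1.009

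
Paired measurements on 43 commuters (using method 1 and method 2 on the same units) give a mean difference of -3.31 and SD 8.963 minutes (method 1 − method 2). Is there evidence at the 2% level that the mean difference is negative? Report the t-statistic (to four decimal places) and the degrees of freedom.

t = -2.4216, df = 42

H0: μ_d = 0; H1: μ_d < 0 (paired t-test on the differences, left-tailed).
t = d̄/(s_d/√n) = -3.31/(8.963/√43) = -2.4216
df = n − 1 = 42
p-value = P(T ≤ -2.4216) ≈ 0.0099
Since p ≈ 0.0099 < α = 0.02, reject H0; the evidence is statistically significant.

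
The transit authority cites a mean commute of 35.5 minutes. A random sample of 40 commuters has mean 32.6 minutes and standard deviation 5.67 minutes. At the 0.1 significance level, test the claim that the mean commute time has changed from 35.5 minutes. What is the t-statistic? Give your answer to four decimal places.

H0: μ = 35.5; H1: μ ≠ 35.5 (one-sample t-test, two-sided).
t = (x̄ − μ₀)/(s/√n) = (32.6 − 35.5)/(5.67/√40) = -3.2348
df = n − 1 = 39
Two-sided p-value ≈ 0.0025
Since p ≈ 0.0025 < α = 0.1, reject H0; the data support H1.

-3.2348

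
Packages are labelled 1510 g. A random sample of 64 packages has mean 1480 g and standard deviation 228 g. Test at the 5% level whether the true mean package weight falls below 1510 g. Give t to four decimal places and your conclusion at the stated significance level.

H0: μ = 1510; H1: μ < 1510 (one-sample t-test, left-tailed).
t = (x̄ − μ₀)/(s/√n) = (1480 − 1510)/(228/√64) = -1.0526
df = n − 1 = 63
p-value = P(T ≤ -1.0526) ≈ 0.1483
Since p ≈ 0.1483 > α = 0.05, fail to reject H0; the evidence is not statistically significant.

t = -1.0526; fail to reject H0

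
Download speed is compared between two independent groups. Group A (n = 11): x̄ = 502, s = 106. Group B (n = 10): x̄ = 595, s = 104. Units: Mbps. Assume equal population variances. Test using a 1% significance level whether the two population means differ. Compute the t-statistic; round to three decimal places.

Let group 1 = group A, group 2 = group B. H0: μ_1 = μ_2; H1: μ_1 ≠ μ_2 (two-sample pooled-variance t-test, two-sided).
s_p² = [(11−1)·106² + (10−1)·104²]/(11+10−2) = 11037.1
t = (502 − 595)/√[11037.1·(1/11 + 1/10)] = -2.026
df = n₁ + n₂ − 2 = 19
Two-sided p-value ≈ 0.057
Since p ≈ 0.057 > α = 0.01, fail to reject H0; the evidence is not statistically significant.

-2.026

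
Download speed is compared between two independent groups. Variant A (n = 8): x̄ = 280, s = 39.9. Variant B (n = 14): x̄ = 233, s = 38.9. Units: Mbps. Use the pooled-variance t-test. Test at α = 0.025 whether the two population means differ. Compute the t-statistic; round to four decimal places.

2.7016

Let group 1 = variant A, group 2 = variant B. H0: μ_1 = μ_2; H1: μ_1 ≠ μ_2 (two-sample pooled-variance t-test, two-sided).
s_p² = [(8−1)·39.9² + (14−1)·38.9²]/(8+14−2) = 1540.79
t = (280 − 233)/√[1540.79·(1/8 + 1/14)] = 2.7016
df = n₁ + n₂ − 2 = 20
Two-sided p-value ≈ 0.0137
Since p ≈ 0.0137 < α = 0.025, reject H0; the data support H1.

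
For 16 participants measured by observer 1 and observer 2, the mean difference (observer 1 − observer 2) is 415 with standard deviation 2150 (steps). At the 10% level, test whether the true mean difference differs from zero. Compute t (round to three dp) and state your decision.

t = 0.772; fail to reject H0

H0: μ_d = 0; H1: μ_d ≠ 0 (paired t-test on the differences, two-sided).
t = d̄/(s_d/√n) = 415/(2150/√16) = 0.772
df = n − 1 = 15
Two-sided p-value ≈ 0.4521
Since p ≈ 0.4521 > α = 0.1, fail to reject H0; the evidence is not statistically significant.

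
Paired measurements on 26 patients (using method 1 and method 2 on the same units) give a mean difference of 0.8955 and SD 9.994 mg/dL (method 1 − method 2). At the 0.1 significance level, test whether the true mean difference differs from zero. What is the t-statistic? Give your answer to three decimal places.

0.457

H0: μ_d = 0; H1: μ_d ≠ 0 (paired t-test on the differences, two-sided).
t = d̄/(s_d/√n) = 0.8955/(9.994/√26) = 0.457
df = n − 1 = 25
Two-sided p-value ≈ 0.6517
Since p ≈ 0.6517 > α = 0.1, fail to reject H0; the data do not provide sufficient evidence against H0.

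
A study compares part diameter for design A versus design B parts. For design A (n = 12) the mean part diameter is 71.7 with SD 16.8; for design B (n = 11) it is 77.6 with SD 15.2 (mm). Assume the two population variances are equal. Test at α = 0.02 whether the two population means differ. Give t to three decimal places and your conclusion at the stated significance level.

t = -0.880; fail to reject H0

Let group 1 = design A, group 2 = design B. H0: μ_1 = μ_2; H1: μ_1 ≠ μ_2 (two-sample pooled-variance t-test, two-sided).
s_p² = [(12−1)·16.8² + (11−1)·15.2²]/(12+11−2) = 257.859
t = (71.7 − 77.6)/√[257.859·(1/12 + 1/11)] = -0.880
df = n₁ + n₂ − 2 = 21
Two-sided p-value ≈ 0.3887
Since p ≈ 0.3887 > α = 0.02, fail to reject H0; the evidence is not statistically significant.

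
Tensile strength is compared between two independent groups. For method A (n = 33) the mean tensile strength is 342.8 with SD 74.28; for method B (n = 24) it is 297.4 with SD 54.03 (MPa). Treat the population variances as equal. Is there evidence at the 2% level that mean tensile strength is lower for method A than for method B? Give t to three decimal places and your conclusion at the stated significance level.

t = 2.542; fail to reject H0

Let group 1 = method A, group 2 = method B. H0: μ_1 = μ_2; H1: μ_1 < μ_2 (two-sample pooled-variance t-test, left-tailed).
s_p² = [(33−1)·74.28² + (24−1)·54.03²]/(33+24−2) = 4430.97
t = (342.8 − 297.4)/√[4430.97·(1/33 + 1/24)] = 2.542
df = n₁ + n₂ − 2 = 55
p-value = P(T ≤ 2.542) ≈ 0.9931
Since p ≈ 0.9931 > α = 0.02, fail to reject H0; the evidence is not statistically significant.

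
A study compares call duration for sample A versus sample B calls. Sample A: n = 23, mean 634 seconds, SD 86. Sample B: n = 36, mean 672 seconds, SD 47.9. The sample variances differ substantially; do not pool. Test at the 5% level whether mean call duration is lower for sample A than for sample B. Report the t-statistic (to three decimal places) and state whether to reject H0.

Let group 1 = sample A, group 2 = sample B. H0: μ_1 = μ_2; H1: μ_1 < μ_2 (Welch's two-sample t-test, left-tailed).
t = (x̄_1 − x̄_2)/√(s_1²/n_1 + s_2²/n_2) = (634 − 672)/√(86²/23 + 47.9²/36) = -1.936
Welch–Satterthwaite df ≈ 30.82
p-value = P(T ≤ -1.936) ≈ 0.031
Since p ≈ 0.031 < α = 0.05, reject H0; the evidence is statistically significant.

t = -1.936; reject H0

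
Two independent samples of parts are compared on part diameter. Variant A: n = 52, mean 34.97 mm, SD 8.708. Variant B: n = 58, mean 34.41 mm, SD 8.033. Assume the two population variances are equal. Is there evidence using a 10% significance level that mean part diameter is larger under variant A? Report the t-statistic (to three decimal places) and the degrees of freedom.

Let group 1 = variant A, group 2 = variant B. H0: μ_1 = μ_2; H1: μ_1 > μ_2 (two-sample pooled-variance t-test, right-tailed).
s_p² = [(52−1)·8.708² + (58−1)·8.033²]/(52+58−2) = 69.8653
t = (34.97 − 34.41)/√[69.8653·(1/52 + 1/58)] = 0.351
df = n₁ + n₂ − 2 = 108
p-value = P(T ≥ 0.351) ≈ 0.363
Since p ≈ 0.363 > α = 0.1, fail to reject H0; the evidence is not statistically significant.

t = 0.351, df = 108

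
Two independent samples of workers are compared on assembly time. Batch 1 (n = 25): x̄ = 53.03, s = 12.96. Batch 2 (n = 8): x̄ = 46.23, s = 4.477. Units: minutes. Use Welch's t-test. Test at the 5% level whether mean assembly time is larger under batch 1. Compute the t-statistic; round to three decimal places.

2.239

Let group 1 = batch 1, group 2 = batch 2. H0: μ_1 = μ_2; H1: μ_1 > μ_2 (Welch's two-sample t-test, right-tailed).
t = (x̄_1 − x̄_2)/√(s_1²/n_1 + s_2²/n_2) = (53.03 − 46.23)/√(12.96²/25 + 4.477²/8) = 2.239
Welch–Satterthwaite df ≈ 30.63
p-value = P(T ≥ 2.239) ≈ 0.0163
Since p ≈ 0.0163 < α = 0.05, reject H0; the evidence is statistically significant.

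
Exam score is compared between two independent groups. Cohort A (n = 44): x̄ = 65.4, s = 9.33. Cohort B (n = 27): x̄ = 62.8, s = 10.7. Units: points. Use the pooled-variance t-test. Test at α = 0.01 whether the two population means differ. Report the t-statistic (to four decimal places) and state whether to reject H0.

t = 1.0777; fail to reject H0

Let group 1 = cohort A, group 2 = cohort B. H0: μ_1 = μ_2; H1: μ_1 ≠ μ_2 (two-sample pooled-variance t-test, two-sided).
s_p² = [(44−1)·9.33² + (27−1)·10.7²]/(44+27−2) = 97.389
t = (65.4 − 62.8)/√[97.389·(1/44 + 1/27)] = 1.0777
df = n₁ + n₂ − 2 = 69
Two-sided p-value ≈ 0.285
Since p ≈ 0.285 > α = 0.01, fail to reject H0; the data do not provide sufficient evidence against H0.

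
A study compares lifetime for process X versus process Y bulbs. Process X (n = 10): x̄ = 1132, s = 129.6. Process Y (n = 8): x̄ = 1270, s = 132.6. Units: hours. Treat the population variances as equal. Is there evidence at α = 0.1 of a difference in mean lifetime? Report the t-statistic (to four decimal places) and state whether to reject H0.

Let group 1 = process X, group 2 = process Y. H0: μ_1 = μ_2; H1: μ_1 ≠ μ_2 (two-sample pooled-variance t-test, two-sided).
s_p² = [(10−1)·129.6² + (8−1)·132.6²]/(10+8−2) = 17140.3
t = (1132 − 1270)/√[17140.3·(1/10 + 1/8)] = -2.2222
df = n₁ + n₂ − 2 = 16
Two-sided p-value ≈ 0.0410
Since p ≈ 0.0410 < α = 0.1, reject H0; the evidence is statistically significant.

t = -2.2222; reject H0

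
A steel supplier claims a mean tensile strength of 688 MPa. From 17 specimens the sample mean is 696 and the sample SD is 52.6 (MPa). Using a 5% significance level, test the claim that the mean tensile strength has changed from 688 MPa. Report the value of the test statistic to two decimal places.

H0: μ = 688; H1: μ ≠ 688 (one-sample t-test, two-sided).
t = (x̄ − μ₀)/(s/√n) = (696 − 688)/(52.6/√17) = 0.63
df = n − 1 = 16
Two-sided p-value ≈ 0.539
Since p ≈ 0.539 > α = 0.05, fail to reject H0; the data do not provide sufficient evidence against H0.

0.63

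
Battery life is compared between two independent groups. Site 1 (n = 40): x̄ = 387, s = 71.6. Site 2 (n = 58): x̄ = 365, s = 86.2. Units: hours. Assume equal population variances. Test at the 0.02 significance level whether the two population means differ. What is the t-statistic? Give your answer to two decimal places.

1.33

Let group 1 = site 1, group 2 = site 2. H0: μ_1 = μ_2; H1: μ_1 ≠ μ_2 (two-sample pooled-variance t-test, two-sided).
s_p² = [(40−1)·71.6² + (58−1)·86.2²]/(40+58−2) = 6494.49
t = (387 − 365)/√[6494.49·(1/40 + 1/58)] = 1.33
df = n₁ + n₂ − 2 = 96
Two-sided p-value ≈ 0.187
Since p ≈ 0.187 > α = 0.02, fail to reject H0; the data do not provide sufficient evidence against H0.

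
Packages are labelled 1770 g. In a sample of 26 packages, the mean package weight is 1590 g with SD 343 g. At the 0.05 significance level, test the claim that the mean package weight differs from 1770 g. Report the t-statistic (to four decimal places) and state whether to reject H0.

H0: μ = 1770; H1: μ ≠ 1770 (one-sample t-test, two-sided).
t = (x̄ − μ₀)/(s/√n) = (1590 − 1770)/(343/√26) = -2.6759
df = n − 1 = 25
Two-sided p-value ≈ 0.0130
Since p ≈ 0.0130 < α = 0.05, reject H0; the evidence is statistically significant.

t = -2.6759; reject H0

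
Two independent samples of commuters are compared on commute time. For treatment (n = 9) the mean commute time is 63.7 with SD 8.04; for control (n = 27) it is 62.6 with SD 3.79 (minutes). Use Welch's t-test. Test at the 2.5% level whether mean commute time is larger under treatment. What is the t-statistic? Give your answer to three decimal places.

0.396

Let group 1 = treatment, group 2 = control. H0: μ_1 = μ_2; H1: μ_1 > μ_2 (Welch's two-sample t-test, right-tailed).
t = (x̄_1 − x̄_2)/√(s_1²/n_1 + s_2²/n_2) = (63.7 − 62.6)/√(8.04²/9 + 3.79²/27) = 0.396
Welch–Satterthwaite df ≈ 9.21
p-value = P(T ≥ 0.396) ≈ 0.3505
Since p ≈ 0.3505 > α = 0.025, fail to reject H0; the data do not provide sufficient evidence against H0.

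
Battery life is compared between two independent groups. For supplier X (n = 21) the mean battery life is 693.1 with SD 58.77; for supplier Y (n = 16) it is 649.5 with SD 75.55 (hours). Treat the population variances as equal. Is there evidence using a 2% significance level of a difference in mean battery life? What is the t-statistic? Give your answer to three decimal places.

1.976

Let group 1 = supplier X, group 2 = supplier Y. H0: μ_1 = μ_2; H1: μ_1 ≠ μ_2 (two-sample pooled-variance t-test, two-sided).
s_p² = [(21−1)·58.77² + (16−1)·75.55²]/(21+16−2) = 4419.87
t = (693.1 − 649.5)/√[4419.87·(1/21 + 1/16)] = 1.976
df = n₁ + n₂ − 2 = 35
Two-sided p-value ≈ 0.056
Since p ≈ 0.056 > α = 0.02, fail to reject H0; the evidence is not statistically significant.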